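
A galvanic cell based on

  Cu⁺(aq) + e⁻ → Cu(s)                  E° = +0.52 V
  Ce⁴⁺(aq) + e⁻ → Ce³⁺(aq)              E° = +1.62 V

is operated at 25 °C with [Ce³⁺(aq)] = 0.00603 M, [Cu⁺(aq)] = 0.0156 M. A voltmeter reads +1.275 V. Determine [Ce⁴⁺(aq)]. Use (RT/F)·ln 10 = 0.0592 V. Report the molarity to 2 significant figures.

0.085 M

With Ce⁴⁺/Ce³⁺ at the cathode and Cu⁺/Cu at the anode, E°cell = +1.62 − (+0.52) = +1.10 V (n = 1).
Since E = E° − (0.0592/n)·log Q, log Q = n(E° − E)/0.0592 = −2.956.
For Ce⁴⁺(aq) + Cu(s) → Ce³⁺(aq) + Cu⁺(aq), the reaction quotient is Q = ([Ce³⁺(aq)]·[Cu⁺(aq)]) / [Ce⁴⁺(aq)].
Substituting the known concentrations and solving, log [Ce⁴⁺(aq)] = −1.071 and [Ce⁴⁺(aq)] = 0.085 M.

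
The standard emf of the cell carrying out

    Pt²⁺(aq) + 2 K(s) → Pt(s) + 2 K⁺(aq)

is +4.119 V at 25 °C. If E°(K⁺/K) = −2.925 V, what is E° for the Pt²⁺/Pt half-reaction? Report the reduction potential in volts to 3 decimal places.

In the reaction as written the Pt²⁺/Pt couple is reduced (cathode) and K⁺/K is oxidized (anode), so E°cell = E°(Pt²⁺/Pt) − E°(K⁺/K).
E°(Pt²⁺/Pt) = E°cell + E°(anode) = +4.119 + (−2.925) = +1.194 V.

+1.194 V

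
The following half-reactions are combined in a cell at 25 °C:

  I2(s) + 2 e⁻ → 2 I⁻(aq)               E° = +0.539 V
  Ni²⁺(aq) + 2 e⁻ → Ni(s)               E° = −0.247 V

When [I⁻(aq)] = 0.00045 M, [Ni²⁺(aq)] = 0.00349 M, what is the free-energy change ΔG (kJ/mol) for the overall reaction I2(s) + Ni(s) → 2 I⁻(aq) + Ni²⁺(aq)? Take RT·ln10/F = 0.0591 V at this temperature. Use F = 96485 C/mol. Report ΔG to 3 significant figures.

−204 kJ/mol

The standard cell potential is +0.539 − (−0.247) = +0.786 V, with n = 2 electrons in the balanced equation.
The reaction quotient is [I⁻(aq)]^2·[Ni²⁺(aq)] = 7.07×10^−10; by Nernst, E = +0.786 − (0.0591/2)(−9.151) = +1.0564 V.
Then ΔG = −nFE = −2 × 96485 × +1.0564 J/mol = −204 kJ/mol.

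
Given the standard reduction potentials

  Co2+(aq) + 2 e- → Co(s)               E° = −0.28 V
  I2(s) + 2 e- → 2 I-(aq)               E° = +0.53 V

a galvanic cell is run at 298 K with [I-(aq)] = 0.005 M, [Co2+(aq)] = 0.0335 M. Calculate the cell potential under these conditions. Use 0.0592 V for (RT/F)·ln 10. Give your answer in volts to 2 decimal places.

Since E°(I₂/I⁻) > E°(Co²⁺/Co), I₂/I⁻ serves as the cathode.
E°cell = E°cat − E°an = +0.53 − (−0.28) = +0.81 V; n = 2.
Balancing gives I2(s) + Co(s) → 2 I-(aq) + Co2+(aq); hence Q = [I-(aq)]^2·[Co2+(aq)] = 8.38×10^−7 (log Q = −6.077).
By the Nernst equation, E = +0.81 − (0.0592/2)·(−6.077) = +0.99 V.

+0.99 V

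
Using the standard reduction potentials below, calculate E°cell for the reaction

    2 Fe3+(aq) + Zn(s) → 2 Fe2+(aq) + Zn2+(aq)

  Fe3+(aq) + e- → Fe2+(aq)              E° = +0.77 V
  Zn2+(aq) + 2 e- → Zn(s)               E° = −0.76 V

Fe3+(aq) gains electrons, so the Fe³⁺/Fe²⁺ couple is the cathode; the Zn²⁺/Zn couple is the anode.
E°cell = E°(cathode) − E°(anode) = +0.77 − (−0.76) = +1.53 V.
The positive value indicates the reaction is spontaneous as written.

+1.53 V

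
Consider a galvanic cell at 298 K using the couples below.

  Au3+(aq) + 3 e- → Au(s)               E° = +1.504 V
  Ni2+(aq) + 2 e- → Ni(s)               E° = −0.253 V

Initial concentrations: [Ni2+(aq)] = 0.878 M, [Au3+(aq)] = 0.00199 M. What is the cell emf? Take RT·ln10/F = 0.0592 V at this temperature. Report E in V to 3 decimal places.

+1.705 V

Since E°(Au³⁺/Au) > E°(Ni²⁺/Ni), Au³⁺/Au serves as the cathode.
E°cell = +1.504 − (−0.253) = +1.757 V, with n = 6 electrons transferred.
Balancing gives 2 Au3+(aq) + 3 Ni(s) → 2 Au(s) + 3 Ni2+(aq); hence Q = [Ni2+(aq)]^3 / [Au3+(aq)]^2 = 1.71×10^5 (log Q = 5.233).
Applying E = E° − (RT ln10/nF)·log Q gives +1.757 − (0.0592/6)(5.233) = +1.705 V.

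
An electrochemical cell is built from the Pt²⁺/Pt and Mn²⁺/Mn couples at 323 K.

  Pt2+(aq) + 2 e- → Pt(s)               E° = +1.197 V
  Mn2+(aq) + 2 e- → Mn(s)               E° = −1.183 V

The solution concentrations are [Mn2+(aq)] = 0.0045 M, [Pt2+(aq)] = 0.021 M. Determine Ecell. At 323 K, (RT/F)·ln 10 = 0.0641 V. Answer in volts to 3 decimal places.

The Pt²⁺/Pt couple has the more positive E°, so it is the cathode; Mn²⁺/Mn is the anode.
The standard potential is +1.197 − (−1.183) = +2.380 V and the balanced reaction transfers n = 2 electrons.
Balancing gives Pt2+(aq) + Mn(s) → Pt(s) + Mn2+(aq); hence Q = [Mn2+(aq)] / [Pt2+(aq)] = 0.214 (log Q = −0.669).
Applying E = E° − (RT ln10/nF)·log Q gives +2.380 − (0.0641/2)(−0.669) = +2.401 V.

+2.401 V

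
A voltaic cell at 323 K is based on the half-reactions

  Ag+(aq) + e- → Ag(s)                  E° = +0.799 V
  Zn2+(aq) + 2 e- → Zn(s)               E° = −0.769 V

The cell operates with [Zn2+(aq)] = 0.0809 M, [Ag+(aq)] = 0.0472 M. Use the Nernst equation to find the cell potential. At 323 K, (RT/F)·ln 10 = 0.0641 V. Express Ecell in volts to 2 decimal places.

+1.52 V

The Ag⁺/Ag couple has the more positive E°, so it is the cathode; Zn²⁺/Zn is the anode.
E°cell = E°cat − E°an = +0.799 − (−0.769) = +1.568 V; n = 2.
For the overall reaction 2 Ag+(aq) + Zn(s) → 2 Ag(s) + Zn2+(aq), Q = [Zn2+(aq)] / [Ag+(aq)]^2 = 36.3, giving log Q = 1.560.
By the Nernst equation, E = +1.568 − (0.0641/2)·(1.560) = +1.52 V.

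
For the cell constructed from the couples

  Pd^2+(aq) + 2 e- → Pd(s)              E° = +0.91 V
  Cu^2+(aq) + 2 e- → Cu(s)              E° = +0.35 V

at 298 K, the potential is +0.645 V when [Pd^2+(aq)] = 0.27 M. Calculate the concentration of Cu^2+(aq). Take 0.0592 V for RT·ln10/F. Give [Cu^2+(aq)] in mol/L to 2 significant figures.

Pd²⁺/Pd is the cathode (higher E°); E°cell = +0.91 − (+0.35) = +0.56 V with n = 2.
Rearranging E = E° − (0.0592/n)·log Q gives log Q = 2(+0.56 − (+0.645))/0.0592 = −2.872.
The balanced reaction is Pd^2+(aq) + Cu(s) → Pd(s) + Cu^2+(aq), so Q = [Cu^2+(aq)] / [Pd^2+(aq)].
Solving for the unknown gives log [Cu^2+(aq)] = −3.441, so [Cu^2+(aq)] ≈ 0.00036 M.

0.00036 M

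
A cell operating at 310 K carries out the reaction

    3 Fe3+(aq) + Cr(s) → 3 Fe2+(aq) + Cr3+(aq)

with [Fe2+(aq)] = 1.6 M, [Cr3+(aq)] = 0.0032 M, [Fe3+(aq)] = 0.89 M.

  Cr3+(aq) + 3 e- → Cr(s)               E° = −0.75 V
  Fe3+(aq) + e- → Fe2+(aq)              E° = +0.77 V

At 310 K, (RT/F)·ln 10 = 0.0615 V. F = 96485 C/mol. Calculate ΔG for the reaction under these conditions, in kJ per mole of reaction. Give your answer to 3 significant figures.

−450 kJ/mol

E°cell = +0.77 − (−0.75) = +1.52 V; the balanced reaction transfers n = 3 electrons.
The reaction quotient is ([Fe2+(aq)]^3·[Cr3+(aq)]) / [Fe3+(aq)]^3 = 0.0186; by Nernst, E = +1.52 − (0.0615/3)(−1.731) = +1.5555 V.
Then ΔG = −nFE = −3 × 96485 × +1.5555 J/mol = −450 kJ/mol.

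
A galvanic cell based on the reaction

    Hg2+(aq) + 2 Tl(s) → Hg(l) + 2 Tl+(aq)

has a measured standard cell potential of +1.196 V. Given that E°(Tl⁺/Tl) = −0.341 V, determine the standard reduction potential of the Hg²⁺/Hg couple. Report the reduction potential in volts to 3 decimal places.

+0.855 V

In the reaction as written the Hg²⁺/Hg couple is reduced (cathode) and Tl⁺/Tl is oxidized (anode), so E°cell = E°(Hg²⁺/Hg) − E°(Tl⁺/Tl).
E°(Hg²⁺/Hg) = E°cell + E°(anode) = +1.196 + (−0.341) = +0.855 V.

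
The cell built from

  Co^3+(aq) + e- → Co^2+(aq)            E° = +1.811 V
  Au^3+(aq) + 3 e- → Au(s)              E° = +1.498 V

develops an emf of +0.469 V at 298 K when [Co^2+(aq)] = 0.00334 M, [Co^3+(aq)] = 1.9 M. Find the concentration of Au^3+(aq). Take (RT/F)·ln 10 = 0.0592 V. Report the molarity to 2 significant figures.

Co³⁺/Co²⁺ is the cathode (higher E°); E°cell = +1.811 − (+1.498) = +0.313 V with n = 3.
From the Nernst equation, log Q = n(E° − E)/0.0592 = 3·(+0.313 − (+0.469))/0.0592 = −7.905.
For 3 Co^3+(aq) + Au(s) → 3 Co^2+(aq) + Au^3+(aq), the reaction quotient is Q = ([Co^2+(aq)]^3·[Au^3+(aq)]) / [Co^3+(aq)]^3.
Solving for the unknown gives log [Au^3+(aq)] = 0.360, so [Au^3+(aq)] ≈ 2.3 M.

2.3 M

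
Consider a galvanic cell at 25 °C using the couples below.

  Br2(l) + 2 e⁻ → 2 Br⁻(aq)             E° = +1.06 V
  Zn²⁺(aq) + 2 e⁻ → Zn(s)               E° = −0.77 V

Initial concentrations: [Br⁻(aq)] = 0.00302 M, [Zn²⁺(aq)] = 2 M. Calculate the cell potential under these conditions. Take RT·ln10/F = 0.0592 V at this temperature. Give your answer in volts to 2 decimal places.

The Br₂/Br⁻ couple has the more positive E°, so it is the cathode; Zn²⁺/Zn is the anode.
The standard potential is +1.06 − (−0.77) = +1.83 V and the balanced reaction transfers n = 2 electrons.
The balanced reaction is Br2(l) + Zn(s) → 2 Br⁻(aq) + Zn²⁺(aq), so Q = [Br⁻(aq)]^2·[Zn²⁺(aq)] = 1.82×10^−5 and log Q = −4.739.
By the Nernst equation, E = +1.83 − (0.0592/2)·(−4.739) = +1.97 V.

+1.97 V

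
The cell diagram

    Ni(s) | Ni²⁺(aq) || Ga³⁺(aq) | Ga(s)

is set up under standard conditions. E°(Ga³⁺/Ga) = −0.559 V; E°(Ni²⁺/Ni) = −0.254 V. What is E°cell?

By convention the left-hand electrode in cell notation is the anode (oxidation) and the right-hand electrode is the cathode (reduction).
E°cell = E°(right) − E°(left) = −0.559 − (−0.254) = −0.305 V.
The negative sign shows that, as written, the cell would require an external voltage to drive the reaction.

−0.305 V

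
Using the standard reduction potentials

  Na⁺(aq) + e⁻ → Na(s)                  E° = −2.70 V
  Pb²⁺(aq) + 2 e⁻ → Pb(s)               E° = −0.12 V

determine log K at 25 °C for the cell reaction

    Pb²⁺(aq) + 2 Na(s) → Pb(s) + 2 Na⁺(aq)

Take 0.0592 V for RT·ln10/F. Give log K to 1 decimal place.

The Pb²⁺/Pb couple is reduced (cathode); E°cell = −0.12 − (−2.70) = +2.58 V with n = 2.
At equilibrium E = 0, so log K = nE°cell / 0.0592 = (2)(+2.58) / 0.0592 = 87.2.

log K = 87.2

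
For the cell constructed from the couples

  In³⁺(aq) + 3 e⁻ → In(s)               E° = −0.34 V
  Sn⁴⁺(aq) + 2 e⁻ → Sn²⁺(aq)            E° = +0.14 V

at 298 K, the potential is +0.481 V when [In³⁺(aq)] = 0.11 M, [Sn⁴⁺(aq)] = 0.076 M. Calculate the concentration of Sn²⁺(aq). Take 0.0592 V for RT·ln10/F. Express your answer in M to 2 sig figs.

0.31 M

The Sn⁴⁺/Sn²⁺ couple has the larger reduction potential, so it is the cathode: E°cell = +0.14 − (−0.34) = +0.48 V and n = 6.
Rearranging E = E° − (0.0592/n)·log Q gives log Q = 6(+0.48 − (+0.481))/0.0592 = −0.101.
For 3 Sn⁴⁺(aq) + 2 In(s) → 3 Sn²⁺(aq) + 2 In³⁺(aq), the reaction quotient is Q = ([Sn²⁺(aq)]^3·[In³⁺(aq)]^2) / [Sn⁴⁺(aq)]^3.
Isolating [Sn²⁺(aq)] in Q = 10^{−0.101} yields log [Sn²⁺(aq)] = −0.514, i.e. 0.31 M.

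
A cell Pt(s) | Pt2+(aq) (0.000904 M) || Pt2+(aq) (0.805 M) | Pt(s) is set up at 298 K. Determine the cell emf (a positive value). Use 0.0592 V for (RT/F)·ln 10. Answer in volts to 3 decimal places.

0.087 V

For a concentration cell E°cell = 0, since both electrodes use the same couple.
The compartment with the higher Pt2+(aq) concentration (0.805 M) acts as the cathode; ions are reduced there and produced at the dilute (0.000904 M) anode.
With n = 2, Ecell = −(0.0592/2)·log([dilute]/[conc]) = −(0.0592/2)·log(0.000904/0.805) = +0.087 V.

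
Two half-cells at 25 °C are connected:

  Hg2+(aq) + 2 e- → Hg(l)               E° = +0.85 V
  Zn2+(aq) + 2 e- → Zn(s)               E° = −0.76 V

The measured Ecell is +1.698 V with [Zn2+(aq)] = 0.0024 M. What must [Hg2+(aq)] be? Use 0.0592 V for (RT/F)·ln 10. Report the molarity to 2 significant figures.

Hg²⁺/Hg is the cathode (higher E°); E°cell = +0.85 − (−0.76) = +1.61 V with n = 2.
Since E = E° − (0.0592/n)·log Q, log Q = n(E° − E)/0.0592 = −2.973.
For Hg2+(aq) + Zn(s) → Hg(l) + Zn2+(aq), the reaction quotient is Q = [Zn2+(aq)] / [Hg2+(aq)].
Solving for the unknown gives log [Hg2+(aq)] = 0.353, so [Hg2+(aq)] ≈ 2.3 M.

2.3 M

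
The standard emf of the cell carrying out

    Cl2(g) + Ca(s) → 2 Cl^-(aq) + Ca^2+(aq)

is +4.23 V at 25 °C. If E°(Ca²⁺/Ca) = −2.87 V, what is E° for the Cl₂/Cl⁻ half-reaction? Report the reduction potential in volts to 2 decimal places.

In the reaction as written the Cl₂/Cl⁻ couple is reduced (cathode) and Ca²⁺/Ca is oxidized (anode), so E°cell = E°(Cl₂/Cl⁻) − E°(Ca²⁺/Ca).
E°(Cl₂/Cl⁻) = E°cell + E°(anode) = +4.23 + (−2.87) = +1.36 V.

+1.36 V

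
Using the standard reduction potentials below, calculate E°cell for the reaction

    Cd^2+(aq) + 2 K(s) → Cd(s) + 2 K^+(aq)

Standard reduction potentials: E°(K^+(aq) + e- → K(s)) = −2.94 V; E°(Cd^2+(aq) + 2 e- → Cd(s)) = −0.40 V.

+2.54 V

In the reaction as written, Cd^2+(aq) is reduced (cathode) and K^+(aq) is produced by oxidation at the anode.
E°cell = E°(cathode) − E°(anode) = −0.40 − (−2.94) = +2.54 V.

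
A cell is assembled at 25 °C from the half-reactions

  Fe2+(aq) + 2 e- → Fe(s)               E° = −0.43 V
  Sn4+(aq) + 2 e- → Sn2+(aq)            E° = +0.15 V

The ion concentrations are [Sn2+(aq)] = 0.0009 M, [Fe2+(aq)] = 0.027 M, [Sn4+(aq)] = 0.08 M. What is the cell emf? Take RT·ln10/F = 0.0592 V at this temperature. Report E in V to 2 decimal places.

Sn⁴⁺/Sn²⁺ is reduced (cathode, E° = +0.15 V) and Fe²⁺/Fe is oxidized (anode).
E°cell = +0.15 − (−0.43) = +0.58 V, with n = 2 electrons transferred.
The balanced reaction is Sn4+(aq) + Fe(s) → Sn2+(aq) + Fe2+(aq), so Q = ([Sn2+(aq)]·[Fe2+(aq)]) / [Sn4+(aq)] = 0.000304 and log Q = −3.517.
By the Nernst equation, E = +0.58 − (0.0592/2)·(−3.517) = +0.68 V.

+0.68 V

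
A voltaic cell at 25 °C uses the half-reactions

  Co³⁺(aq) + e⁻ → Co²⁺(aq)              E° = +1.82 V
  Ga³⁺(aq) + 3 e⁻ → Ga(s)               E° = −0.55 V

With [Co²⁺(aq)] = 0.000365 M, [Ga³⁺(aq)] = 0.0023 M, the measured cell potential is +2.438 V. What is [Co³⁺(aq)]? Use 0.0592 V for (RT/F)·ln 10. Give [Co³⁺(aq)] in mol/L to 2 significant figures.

0.00068 M

Co³⁺/Co²⁺ is the cathode (higher E°); E°cell = +1.82 − (−0.55) = +2.37 V with n = 3.
Since E = E° − (0.0592/n)·log Q, log Q = n(E° − E)/0.0592 = −3.446.
For 3 Co³⁺(aq) + Ga(s) → 3 Co²⁺(aq) + Ga³⁺(aq), the reaction quotient is Q = ([Co²⁺(aq)]^3·[Ga³⁺(aq)]) / [Co³⁺(aq)]^3.
Solving for the unknown gives log [Co³⁺(aq)] = −3.168, so [Co³⁺(aq)] ≈ 0.00068 M.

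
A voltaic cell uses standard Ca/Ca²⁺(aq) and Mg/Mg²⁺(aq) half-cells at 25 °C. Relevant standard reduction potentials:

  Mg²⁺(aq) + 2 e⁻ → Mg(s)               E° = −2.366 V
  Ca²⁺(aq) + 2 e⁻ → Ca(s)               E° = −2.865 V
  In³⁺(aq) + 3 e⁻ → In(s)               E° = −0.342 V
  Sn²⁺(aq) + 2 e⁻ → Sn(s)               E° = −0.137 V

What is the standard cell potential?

The Mg²⁺/Mg couple has the higher E°, so Mg ion is reduced (cathode) and Ca is oxidized (anode).
E°cell = E°(cathode) − E°(anode) = −2.366 − (−2.865) = +0.499 V.

+0.499 V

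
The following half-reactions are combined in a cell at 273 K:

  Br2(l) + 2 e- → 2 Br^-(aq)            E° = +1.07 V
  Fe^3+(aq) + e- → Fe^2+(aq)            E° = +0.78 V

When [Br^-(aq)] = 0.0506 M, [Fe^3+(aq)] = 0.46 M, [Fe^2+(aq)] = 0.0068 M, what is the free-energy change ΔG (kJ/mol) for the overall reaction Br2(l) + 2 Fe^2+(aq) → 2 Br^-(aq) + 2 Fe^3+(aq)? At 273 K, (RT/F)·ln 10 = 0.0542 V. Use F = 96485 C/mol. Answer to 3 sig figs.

−50.4 kJ/mol

With Br₂/Br⁻ reduced at the cathode, E°cell = +1.07 − (+0.78) = +0.29 V and n = 2.
Here Q = ([Br^-(aq)]^2·[Fe^3+(aq)]^2) / [Fe^2+(aq)]^2 = 11.7 (log Q = 1.069), giving E = +0.29 − (0.0542/2)·(1.069) = +0.2610 V.
ΔG = −nFE = −(2)(96485)(+0.2610) J/mol = −50.4 kJ/mol.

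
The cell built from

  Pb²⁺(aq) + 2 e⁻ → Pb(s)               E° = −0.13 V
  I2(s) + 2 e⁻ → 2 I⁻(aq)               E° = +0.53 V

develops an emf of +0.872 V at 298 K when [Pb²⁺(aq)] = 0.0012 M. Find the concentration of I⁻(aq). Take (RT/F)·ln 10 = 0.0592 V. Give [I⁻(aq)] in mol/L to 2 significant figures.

With I₂/I⁻ at the cathode and Pb²⁺/Pb at the anode, E°cell = +0.53 − (−0.13) = +0.66 V (n = 2).
Since E = E° − (0.0592/n)·log Q, log Q = n(E° − E)/0.0592 = −7.162.
Balancing electrons gives I2(s) + Pb(s) → 2 I⁻(aq) + Pb²⁺(aq); thus Q = [I⁻(aq)]^2·[Pb²⁺(aq)].
Solving for the unknown gives log [I⁻(aq)] = −2.121, so [I⁻(aq)] ≈ 0.0076 M.

0.0076 M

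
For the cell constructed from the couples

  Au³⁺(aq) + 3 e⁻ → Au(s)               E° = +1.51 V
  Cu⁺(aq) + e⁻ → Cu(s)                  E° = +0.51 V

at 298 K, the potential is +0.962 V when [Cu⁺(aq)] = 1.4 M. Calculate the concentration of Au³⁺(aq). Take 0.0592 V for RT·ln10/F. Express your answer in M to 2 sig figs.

0.033 M

Au³⁺/Au is the cathode (higher E°); E°cell = +1.51 − (+0.51) = +1.00 V with n = 3.
Rearranging E = E° − (0.0592/n)·log Q gives log Q = 3(+1.00 − (+0.962))/0.0592 = 1.926.
The balanced reaction is Au³⁺(aq) + 3 Cu(s) → Au(s) + 3 Cu⁺(aq), so Q = [Cu⁺(aq)]^3 / [Au³⁺(aq)].
Isolating [Au³⁺(aq)] in Q = 10^{1.926} yields log [Au³⁺(aq)] = −1.488, i.e. 0.033 M.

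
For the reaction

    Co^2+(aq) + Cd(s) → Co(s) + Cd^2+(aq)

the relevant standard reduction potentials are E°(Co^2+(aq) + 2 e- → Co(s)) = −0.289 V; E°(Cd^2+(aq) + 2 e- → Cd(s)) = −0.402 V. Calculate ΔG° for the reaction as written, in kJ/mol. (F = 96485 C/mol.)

In the reaction as written Co^2+(aq) is reduced, so the Co²⁺/Co couple is the cathode and Cd²⁺/Cd is the anode.
E°cell = −0.289 − (−0.402) = +0.113 V; balancing electrons gives n = 2.
ΔG° = −nFE°cell = −(2)(96485)(+0.113) J/mol = −21.8 kJ/mol.

−21.8 kJ/mol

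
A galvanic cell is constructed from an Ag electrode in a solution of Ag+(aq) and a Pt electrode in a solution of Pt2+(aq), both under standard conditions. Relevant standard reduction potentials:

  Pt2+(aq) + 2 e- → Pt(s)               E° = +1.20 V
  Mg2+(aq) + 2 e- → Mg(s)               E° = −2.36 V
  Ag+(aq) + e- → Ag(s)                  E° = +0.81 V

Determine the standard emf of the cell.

Of the two couples in this cell, the one with the more positive reduction potential is reduced at the cathode: here that is Pt²⁺/Pt (+1.20 V); Ag⁺/Ag (+0.81 V) is the anode.
E°cell = E°(cathode) − E°(anode) = +1.20 − (+0.81) = +0.39 V.

+0.39 V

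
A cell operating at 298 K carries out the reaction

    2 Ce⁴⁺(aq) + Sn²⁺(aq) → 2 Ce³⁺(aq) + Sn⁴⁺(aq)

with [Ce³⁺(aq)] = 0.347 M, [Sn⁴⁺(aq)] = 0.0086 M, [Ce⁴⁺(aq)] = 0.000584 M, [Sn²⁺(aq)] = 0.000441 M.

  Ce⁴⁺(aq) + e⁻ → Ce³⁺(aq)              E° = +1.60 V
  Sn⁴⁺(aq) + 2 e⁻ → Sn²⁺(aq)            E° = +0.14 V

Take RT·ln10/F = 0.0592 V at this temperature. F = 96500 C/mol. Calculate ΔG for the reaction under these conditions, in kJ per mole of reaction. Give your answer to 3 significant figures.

With Ce⁴⁺/Ce³⁺ reduced at the cathode, E°cell = +1.60 − (+0.14) = +1.46 V and n = 2.
Here Q = ([Ce³⁺(aq)]^2·[Sn⁴⁺(aq)]) / ([Ce⁴⁺(aq)]^2·[Sn²⁺(aq)]) = 6.88×10^6 (log Q = 6.838), giving E = +1.46 − (0.0592/2)·(6.838) = +1.2576 V.
ΔG = −nFE = −(2)(96500)(+1.2576) J/mol = −243 kJ/mol.

−243 kJ/mol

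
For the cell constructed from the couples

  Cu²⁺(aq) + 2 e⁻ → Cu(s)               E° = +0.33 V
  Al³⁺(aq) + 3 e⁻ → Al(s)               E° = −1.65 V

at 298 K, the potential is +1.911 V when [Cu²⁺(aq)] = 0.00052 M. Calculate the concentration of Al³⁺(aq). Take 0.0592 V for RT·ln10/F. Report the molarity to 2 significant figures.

With Cu²⁺/Cu at the cathode and Al³⁺/Al at the anode, E°cell = +0.33 − (−1.65) = +1.98 V (n = 6).
From the Nernst equation, log Q = n(E° − E)/0.0592 = 6·(+1.98 − (+1.911))/0.0592 = 6.993.
Balancing electrons gives 3 Cu²⁺(aq) + 2 Al(s) → 3 Cu(s) + 2 Al³⁺(aq); thus Q = [Al³⁺(aq)]^2 / [Cu²⁺(aq)]^3.
Substituting the known concentrations and solving, log [Al³⁺(aq)] = −1.429 and [Al³⁺(aq)] = 0.037 M.

0.037 M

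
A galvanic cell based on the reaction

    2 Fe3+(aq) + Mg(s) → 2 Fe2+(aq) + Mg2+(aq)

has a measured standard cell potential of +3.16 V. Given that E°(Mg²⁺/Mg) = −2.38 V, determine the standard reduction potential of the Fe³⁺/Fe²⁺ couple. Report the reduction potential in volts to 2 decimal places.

+0.78 V

In the reaction as written the Fe³⁺/Fe²⁺ couple is reduced (cathode) and Mg²⁺/Mg is oxidized (anode), so E°cell = E°(Fe³⁺/Fe²⁺) − E°(Mg²⁺/Mg).
E°(Fe³⁺/Fe²⁺) = E°cell + E°(anode) = +3.16 + (−2.38) = +0.78 V.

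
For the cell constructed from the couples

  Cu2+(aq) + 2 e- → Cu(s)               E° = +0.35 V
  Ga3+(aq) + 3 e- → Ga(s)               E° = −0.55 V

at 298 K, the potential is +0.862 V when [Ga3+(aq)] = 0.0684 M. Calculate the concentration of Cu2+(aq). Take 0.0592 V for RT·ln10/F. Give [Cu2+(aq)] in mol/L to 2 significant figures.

0.0087 M

Cu²⁺/Cu is the cathode (higher E°); E°cell = +0.35 − (−0.55) = +0.90 V with n = 6.
Rearranging E = E° − (0.0592/n)·log Q gives log Q = 6(+0.90 − (+0.862))/0.0592 = 3.851.
The balanced reaction is 3 Cu2+(aq) + 2 Ga(s) → 3 Cu(s) + 2 Ga3+(aq), so Q = [Ga3+(aq)]^2 / [Cu2+(aq)]^3.
Substituting the known concentrations and solving, log [Cu2+(aq)] = −2.060 and [Cu2+(aq)] = 0.0087 M.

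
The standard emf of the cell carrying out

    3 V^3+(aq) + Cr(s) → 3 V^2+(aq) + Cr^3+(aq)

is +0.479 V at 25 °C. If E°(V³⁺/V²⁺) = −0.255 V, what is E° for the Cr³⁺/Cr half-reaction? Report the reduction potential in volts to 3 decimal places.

−0.734 V

In the reaction as written the V³⁺/V²⁺ couple is reduced (cathode) and Cr³⁺/Cr is oxidized (anode), so E°cell = E°(V³⁺/V²⁺) − E°(Cr³⁺/Cr).
E°(Cr³⁺/Cr) = E°(cathode) − E°cell = −0.255 − (+0.479) = −0.734 V.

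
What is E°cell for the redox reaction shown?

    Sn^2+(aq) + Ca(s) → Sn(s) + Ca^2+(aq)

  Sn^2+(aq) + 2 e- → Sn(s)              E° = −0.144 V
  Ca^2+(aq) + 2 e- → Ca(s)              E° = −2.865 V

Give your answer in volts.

+2.721 V

In the reaction as written, Sn^2+(aq) is reduced (cathode) and Ca^2+(aq) is produced by oxidation at the anode.
E°cell = E°(cathode) − E°(anode) = −0.144 − (−2.865) = +2.721 V.
The positive value indicates the reaction is spontaneous as written.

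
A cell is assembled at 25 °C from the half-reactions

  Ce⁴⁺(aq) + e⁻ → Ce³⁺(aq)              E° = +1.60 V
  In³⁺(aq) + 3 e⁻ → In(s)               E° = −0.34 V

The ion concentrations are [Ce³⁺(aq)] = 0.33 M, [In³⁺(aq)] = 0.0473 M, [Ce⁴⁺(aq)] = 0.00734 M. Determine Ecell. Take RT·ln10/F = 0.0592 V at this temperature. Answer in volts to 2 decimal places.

Since E°(Ce⁴⁺/Ce³⁺) > E°(In³⁺/In), Ce⁴⁺/Ce³⁺ serves as the cathode.
E°cell = +1.60 − (−0.34) = +1.94 V, with n = 3 electrons transferred.
For the overall reaction 3 Ce⁴⁺(aq) + In(s) → 3 Ce³⁺(aq) + In³⁺(aq), Q = ([Ce³⁺(aq)]^3·[In³⁺(aq)]) / [Ce⁴⁺(aq)]^3 = 4.3×10^3, giving log Q = 3.633.
E = E° − (0.0592/n)·log Q = +1.94 − (0.0592/3)(3.633) = +1.87 V.

+1.87 V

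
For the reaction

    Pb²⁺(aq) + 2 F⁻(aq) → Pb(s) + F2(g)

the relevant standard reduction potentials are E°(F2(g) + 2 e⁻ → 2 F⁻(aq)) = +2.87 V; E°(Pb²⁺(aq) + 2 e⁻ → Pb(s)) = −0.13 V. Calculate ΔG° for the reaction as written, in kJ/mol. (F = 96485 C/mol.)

+579 kJ/mol

In the reaction as written Pb²⁺(aq) is reduced, so the Pb²⁺/Pb couple is the cathode and F₂/F⁻ is the anode.
E°cell = −0.13 − (+2.87) = −3.00 V; balancing electrons gives n = 2.
ΔG° = −nFE°cell = −(2)(96485)(−3.00) J/mol = +579 kJ/mol.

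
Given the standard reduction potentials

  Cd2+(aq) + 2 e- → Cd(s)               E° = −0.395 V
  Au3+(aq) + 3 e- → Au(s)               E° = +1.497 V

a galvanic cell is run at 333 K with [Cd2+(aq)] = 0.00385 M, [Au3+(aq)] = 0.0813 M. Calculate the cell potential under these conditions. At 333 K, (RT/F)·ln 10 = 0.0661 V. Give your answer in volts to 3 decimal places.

+1.948 V

Since E°(Au³⁺/Au) > E°(Cd²⁺/Cd), Au³⁺/Au serves as the cathode.
The standard potential is +1.497 − (−0.395) = +1.892 V and the balanced reaction transfers n = 6 electrons.
Balancing gives 2 Au3+(aq) + 3 Cd(s) → 2 Au(s) + 3 Cd2+(aq); hence Q = [Cd2+(aq)]^3 / [Au3+(aq)]^2 = 8.63×10^−6 (log Q = −5.064).
E = E° − (0.0661/n)·log Q = +1.892 − (0.0661/6)(−5.064) = +1.948 V.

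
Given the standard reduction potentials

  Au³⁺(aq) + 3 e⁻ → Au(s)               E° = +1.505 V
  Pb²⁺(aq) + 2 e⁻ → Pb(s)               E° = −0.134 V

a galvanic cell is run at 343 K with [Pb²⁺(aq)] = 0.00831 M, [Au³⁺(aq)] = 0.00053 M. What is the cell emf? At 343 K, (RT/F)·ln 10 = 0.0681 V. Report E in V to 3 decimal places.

Au³⁺/Au is reduced (cathode, E° = +1.505 V) and Pb²⁺/Pb is oxidized (anode).
E°cell = E°cat − E°an = +1.505 − (−0.134) = +1.639 V; n = 6.
Balancing gives 2 Au³⁺(aq) + 3 Pb(s) → 2 Au(s) + 3 Pb²⁺(aq); hence Q = [Pb²⁺(aq)]^3 / [Au³⁺(aq)]^2 = 2.04 (log Q = 0.310).
By the Nernst equation, E = +1.639 − (0.0681/6)·(0.310) = +1.635 V.

+1.635 V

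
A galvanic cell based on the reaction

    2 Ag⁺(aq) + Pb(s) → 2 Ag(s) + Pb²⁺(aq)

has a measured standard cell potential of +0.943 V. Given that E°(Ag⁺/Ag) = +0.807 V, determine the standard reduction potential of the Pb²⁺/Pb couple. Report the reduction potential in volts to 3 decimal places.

−0.136 V

In the reaction as written the Ag⁺/Ag couple is reduced (cathode) and Pb²⁺/Pb is oxidized (anode), so E°cell = E°(Ag⁺/Ag) − E°(Pb²⁺/Pb).
E°(Pb²⁺/Pb) = E°(cathode) − E°cell = +0.807 − (+0.943) = −0.136 V.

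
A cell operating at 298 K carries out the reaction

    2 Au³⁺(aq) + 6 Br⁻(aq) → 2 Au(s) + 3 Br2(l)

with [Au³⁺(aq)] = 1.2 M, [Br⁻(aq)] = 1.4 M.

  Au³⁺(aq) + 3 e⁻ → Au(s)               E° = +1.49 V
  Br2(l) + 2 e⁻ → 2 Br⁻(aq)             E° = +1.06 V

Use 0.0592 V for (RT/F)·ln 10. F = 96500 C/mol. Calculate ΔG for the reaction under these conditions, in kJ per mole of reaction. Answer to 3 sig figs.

With Au³⁺/Au reduced at the cathode, E°cell = +1.49 − (+1.06) = +0.43 V and n = 6.
Here Q = 1 / ([Au³⁺(aq)]^2·[Br⁻(aq)]^6) = 0.0922 (log Q = −1.035), giving E = +0.43 − (0.0592/6)·(−1.035) = +0.4402 V.
Finally ΔG = −nFE = −(6)(96500 C/mol)(+0.4402 V) = −255 kJ/mol.

−255 kJ/mol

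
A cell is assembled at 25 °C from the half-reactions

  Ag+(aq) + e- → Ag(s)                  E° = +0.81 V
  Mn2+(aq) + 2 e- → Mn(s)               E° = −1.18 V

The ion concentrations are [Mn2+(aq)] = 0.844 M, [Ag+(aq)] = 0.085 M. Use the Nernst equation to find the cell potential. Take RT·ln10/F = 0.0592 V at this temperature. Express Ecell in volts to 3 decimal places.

+1.929 V

Ag⁺/Ag is reduced (cathode, E° = +0.81 V) and Mn²⁺/Mn is oxidized (anode).
E°cell = E°cat − E°an = +0.81 − (−1.18) = +1.99 V; n = 2.
For the overall reaction 2 Ag+(aq) + Mn(s) → 2 Ag(s) + Mn2+(aq), Q = [Mn2+(aq)] / [Ag+(aq)]^2 = 117, giving log Q = 2.068.
By the Nernst equation, E = +1.99 − (0.0592/2)·(2.068) = +1.929 V.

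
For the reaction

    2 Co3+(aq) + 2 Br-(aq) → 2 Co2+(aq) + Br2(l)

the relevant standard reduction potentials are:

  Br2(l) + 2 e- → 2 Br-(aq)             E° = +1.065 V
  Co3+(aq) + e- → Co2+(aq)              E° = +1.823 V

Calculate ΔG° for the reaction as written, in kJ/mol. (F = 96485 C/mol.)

In the reaction as written Co3+(aq) is reduced, so the Co³⁺/Co²⁺ couple is the cathode and Br₂/Br⁻ is the anode.
E°cell = +1.823 − (+1.065) = +0.758 V; balancing electrons gives n = 2.
ΔG° = −nFE°cell = −(2)(96485)(+0.758) J/mol = −146 kJ/mol.

−146 kJ/mol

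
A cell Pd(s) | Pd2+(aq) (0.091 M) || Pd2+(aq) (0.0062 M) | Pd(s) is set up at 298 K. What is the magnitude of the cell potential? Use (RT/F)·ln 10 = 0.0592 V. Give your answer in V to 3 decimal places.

For a concentration cell E°cell = 0, since both electrodes use the same couple.
The compartment with the higher Pd2+(aq) concentration (0.091 M) acts as the cathode; ions are reduced there and produced at the dilute (0.0062 M) anode.
With n = 2, Ecell = −(0.0592/2)·log([dilute]/[conc]) = −(0.0592/2)·log(0.0062/0.091) = +0.035 V.

0.035 V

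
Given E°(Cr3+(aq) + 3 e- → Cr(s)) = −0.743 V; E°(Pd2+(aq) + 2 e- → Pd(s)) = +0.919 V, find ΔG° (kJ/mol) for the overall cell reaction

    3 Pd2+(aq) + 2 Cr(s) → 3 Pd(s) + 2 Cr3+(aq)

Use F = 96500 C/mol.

−962 kJ/mol

In the reaction as written Pd2+(aq) is reduced, so the Pd²⁺/Pd couple is the cathode and Cr³⁺/Cr is the anode.
E°cell = +0.919 − (−0.743) = +1.662 V; balancing electrons gives n = 6.
ΔG° = −nFE°cell = −(6)(96500)(+1.662) J/mol = −962 kJ/mol.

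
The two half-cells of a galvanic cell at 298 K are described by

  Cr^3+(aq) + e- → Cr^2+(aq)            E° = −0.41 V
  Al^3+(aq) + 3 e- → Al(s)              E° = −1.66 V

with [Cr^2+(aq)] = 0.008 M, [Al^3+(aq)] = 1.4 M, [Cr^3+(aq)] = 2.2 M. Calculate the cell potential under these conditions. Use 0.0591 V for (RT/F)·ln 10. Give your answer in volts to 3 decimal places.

+1.391 V

The Cr³⁺/Cr²⁺ couple has the more positive E°, so it is the cathode; Al³⁺/Al is the anode.
E°cell = E°cat − E°an = −0.41 − (−1.66) = +1.25 V; n = 3.
The balanced reaction is 3 Cr^3+(aq) + Al(s) → 3 Cr^2+(aq) + Al^3+(aq), so Q = ([Cr^2+(aq)]^3·[Al^3+(aq)]) / [Cr^3+(aq)]^3 = 6.73×10^−8 and log Q = −7.172.
Applying E = E° − (RT ln10/nF)·log Q gives +1.25 − (0.0591/3)(−7.172) = +1.391 V.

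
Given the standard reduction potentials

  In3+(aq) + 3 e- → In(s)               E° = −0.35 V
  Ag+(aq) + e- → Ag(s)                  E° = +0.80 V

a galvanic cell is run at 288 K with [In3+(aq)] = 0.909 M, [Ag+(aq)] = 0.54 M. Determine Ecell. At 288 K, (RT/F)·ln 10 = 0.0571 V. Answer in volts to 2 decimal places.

+1.14 V

Ag⁺/Ag is reduced (cathode, E° = +0.80 V) and In³⁺/In is oxidized (anode).
E°cell = E°cat − E°an = +0.80 − (−0.35) = +1.15 V; n = 3.
The balanced reaction is 3 Ag+(aq) + In(s) → 3 Ag(s) + In3+(aq), so Q = [In3+(aq)] / [Ag+(aq)]^3 = 5.77 and log Q = 0.761.
Applying E = E° − (RT ln10/nF)·log Q gives +1.15 − (0.0571/3)(0.761) = +1.14 V.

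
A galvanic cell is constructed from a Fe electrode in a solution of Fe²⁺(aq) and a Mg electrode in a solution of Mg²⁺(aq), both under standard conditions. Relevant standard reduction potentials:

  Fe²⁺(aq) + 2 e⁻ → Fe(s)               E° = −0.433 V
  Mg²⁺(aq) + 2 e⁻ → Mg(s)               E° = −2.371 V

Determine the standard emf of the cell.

+1.938 V

The Fe²⁺/Fe couple has the higher E°, so Fe ion is reduced (cathode) and Mg is oxidized (anode).
E°cell = E°(cathode) − E°(anode) = −0.433 − (−2.371) = +1.938 V.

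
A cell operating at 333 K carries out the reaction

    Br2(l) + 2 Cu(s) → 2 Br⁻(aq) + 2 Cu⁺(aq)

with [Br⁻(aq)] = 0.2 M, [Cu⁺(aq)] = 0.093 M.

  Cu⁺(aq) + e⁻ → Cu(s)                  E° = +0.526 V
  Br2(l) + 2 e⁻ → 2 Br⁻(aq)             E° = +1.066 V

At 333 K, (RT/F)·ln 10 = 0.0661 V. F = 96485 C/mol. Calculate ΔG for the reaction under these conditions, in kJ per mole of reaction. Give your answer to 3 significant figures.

−126 kJ/mol

E°cell = +1.066 − (+0.526) = +0.540 V; the balanced reaction transfers n = 2 electrons.
Q = [Br⁻(aq)]^2·[Cu⁺(aq)]^2 = 0.000346, so log Q = −3.461 and E = +0.540 − (0.0661/2)(−3.461) = +0.6544 V.
Finally ΔG = −nFE = −(2)(96485 C/mol)(+0.6544 V) = −126 kJ/mol.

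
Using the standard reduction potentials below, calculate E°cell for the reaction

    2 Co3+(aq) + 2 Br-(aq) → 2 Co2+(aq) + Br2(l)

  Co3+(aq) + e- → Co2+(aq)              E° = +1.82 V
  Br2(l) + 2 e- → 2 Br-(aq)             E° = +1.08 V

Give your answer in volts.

+0.74 V

Co3+(aq) gains electrons, so the Co³⁺/Co²⁺ couple is the cathode; the Br₂/Br⁻ couple is the anode.
E°cell = E°(cathode) − E°(anode) = +1.82 − (+1.08) = +0.74 V.
The positive value indicates the reaction is spontaneous as written.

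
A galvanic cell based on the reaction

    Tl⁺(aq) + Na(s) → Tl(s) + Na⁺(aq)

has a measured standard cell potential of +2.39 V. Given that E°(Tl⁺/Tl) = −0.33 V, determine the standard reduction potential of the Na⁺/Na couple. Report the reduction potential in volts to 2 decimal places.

In the reaction as written the Tl⁺/Tl couple is reduced (cathode) and Na⁺/Na is oxidized (anode), so E°cell = E°(Tl⁺/Tl) − E°(Na⁺/Na).
E°(Na⁺/Na) = E°(cathode) − E°cell = −0.33 − (+2.39) = −2.72 V.

−2.72 V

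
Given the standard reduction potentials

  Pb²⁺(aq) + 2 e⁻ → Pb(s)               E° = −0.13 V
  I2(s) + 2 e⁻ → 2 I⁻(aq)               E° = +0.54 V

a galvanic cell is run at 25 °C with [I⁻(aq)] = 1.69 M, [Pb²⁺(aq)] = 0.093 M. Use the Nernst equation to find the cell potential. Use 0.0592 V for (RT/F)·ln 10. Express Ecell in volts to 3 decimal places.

Since E°(I₂/I⁻) > E°(Pb²⁺/Pb), I₂/I⁻ serves as the cathode.
E°cell = +0.54 − (−0.13) = +0.67 V, with n = 2 electrons transferred.
Balancing gives I2(s) + Pb(s) → 2 I⁻(aq) + Pb²⁺(aq); hence Q = [I⁻(aq)]^2·[Pb²⁺(aq)] = 0.266 (log Q = −0.576).
By the Nernst equation, E = +0.67 − (0.0592/2)·(−0.576) = +0.687 V.

+0.687 V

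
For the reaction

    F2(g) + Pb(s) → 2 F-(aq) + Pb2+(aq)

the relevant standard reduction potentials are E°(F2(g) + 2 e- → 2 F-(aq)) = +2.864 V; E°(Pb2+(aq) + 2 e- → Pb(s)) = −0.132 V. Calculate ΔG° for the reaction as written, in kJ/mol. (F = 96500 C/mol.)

−578 kJ/mol

In the reaction as written F2(g) is reduced, so the F₂/F⁻ couple is the cathode and Pb²⁺/Pb is the anode.
E°cell = +2.864 − (−0.132) = +2.996 V; balancing electrons gives n = 2.
ΔG° = −nFE°cell = −(2)(96500)(+2.996) J/mol = −578 kJ/mol.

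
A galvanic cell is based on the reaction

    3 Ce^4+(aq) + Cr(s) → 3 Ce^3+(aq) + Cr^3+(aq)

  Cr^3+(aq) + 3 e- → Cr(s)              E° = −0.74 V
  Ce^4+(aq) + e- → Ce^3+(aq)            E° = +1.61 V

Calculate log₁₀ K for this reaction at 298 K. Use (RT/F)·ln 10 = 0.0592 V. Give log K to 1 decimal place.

log K = 119.1

The Ce⁴⁺/Ce³⁺ couple is reduced (cathode); E°cell = +1.61 − (−0.74) = +2.35 V with n = 3.
At equilibrium E = 0, so log K = nE°cell / 0.0592 = (3)(+2.35) / 0.0592 = 119.1.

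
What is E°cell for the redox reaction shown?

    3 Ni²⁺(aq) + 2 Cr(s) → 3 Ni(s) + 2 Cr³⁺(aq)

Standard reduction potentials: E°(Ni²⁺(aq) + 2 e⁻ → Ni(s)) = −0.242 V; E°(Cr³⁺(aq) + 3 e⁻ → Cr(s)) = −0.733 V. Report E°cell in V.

+0.491 V

Ni²⁺(aq) gains electrons, so the Ni²⁺/Ni couple is the cathode; the Cr³⁺/Cr couple is the anode.
E°cell = E°(cathode) − E°(anode) = −0.242 − (−0.733) = +0.491 V.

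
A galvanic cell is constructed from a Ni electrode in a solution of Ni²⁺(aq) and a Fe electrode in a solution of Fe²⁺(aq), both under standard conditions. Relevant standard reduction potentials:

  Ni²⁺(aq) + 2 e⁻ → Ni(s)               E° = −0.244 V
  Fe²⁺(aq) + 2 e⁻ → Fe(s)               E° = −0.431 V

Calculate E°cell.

The Ni²⁺/Ni couple has the higher E°, so Ni ion is reduced (cathode) and Fe is oxidized (anode).
E°cell = E°(cathode) − E°(anode) = −0.244 − (−0.431) = +0.187 V.

+0.187 V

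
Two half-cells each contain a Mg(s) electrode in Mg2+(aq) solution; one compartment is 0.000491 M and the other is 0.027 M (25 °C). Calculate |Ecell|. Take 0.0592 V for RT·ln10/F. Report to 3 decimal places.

0.052 V

For a concentration cell E°cell = 0, since both electrodes use the same couple.
The compartment with the higher Mg2+(aq) concentration (0.027 M) acts as the cathode; ions are reduced there and produced at the dilute (0.000491 M) anode.
With n = 2, Ecell = −(0.0592/2)·log([dilute]/[conc]) = −(0.0592/2)·log(0.000491/0.027) = +0.052 V.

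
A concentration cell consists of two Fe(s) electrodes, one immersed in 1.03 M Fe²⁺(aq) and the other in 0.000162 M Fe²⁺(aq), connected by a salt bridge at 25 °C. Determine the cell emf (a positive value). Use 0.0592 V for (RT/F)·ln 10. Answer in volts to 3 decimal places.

0.113 V

For a concentration cell E°cell = 0, since both electrodes use the same couple.
The compartment with the higher Fe²⁺(aq) concentration (1.03 M) acts as the cathode; ions are reduced there and produced at the dilute (0.000162 M) anode.
With n = 2, Ecell = −(0.0592/2)·log([dilute]/[conc]) = −(0.0592/2)·log(0.000162/1.03) = +0.113 V.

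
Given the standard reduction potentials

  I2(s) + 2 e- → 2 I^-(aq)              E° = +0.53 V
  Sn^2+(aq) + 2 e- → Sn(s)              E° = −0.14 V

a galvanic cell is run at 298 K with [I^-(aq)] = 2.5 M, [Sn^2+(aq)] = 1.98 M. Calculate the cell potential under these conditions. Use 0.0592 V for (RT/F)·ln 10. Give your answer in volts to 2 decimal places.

+0.64 V

The I₂/I⁻ couple has the more positive E°, so it is the cathode; Sn²⁺/Sn is the anode.
E°cell = E°cat − E°an = +0.53 − (−0.14) = +0.67 V; n = 2.
The balanced reaction is I2(s) + Sn(s) → 2 I^-(aq) + Sn^2+(aq), so Q = [I^-(aq)]^2·[Sn^2+(aq)] = 12.4 and log Q = 1.093.
E = E° − (0.0592/n)·log Q = +0.67 − (0.0592/2)(1.093) = +0.64 V.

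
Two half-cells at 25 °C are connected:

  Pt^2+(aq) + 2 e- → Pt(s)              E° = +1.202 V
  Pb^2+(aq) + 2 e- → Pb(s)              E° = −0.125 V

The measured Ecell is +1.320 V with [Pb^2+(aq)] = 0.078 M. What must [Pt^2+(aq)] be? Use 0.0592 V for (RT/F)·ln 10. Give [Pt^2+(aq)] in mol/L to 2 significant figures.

0.045 M

With Pt²⁺/Pt at the cathode and Pb²⁺/Pb at the anode, E°cell = +1.202 − (−0.125) = +1.327 V (n = 2).
From the Nernst equation, log Q = n(E° − E)/0.0592 = 2·(+1.327 − (+1.320))/0.0592 = 0.236.
For Pt^2+(aq) + Pb(s) → Pt(s) + Pb^2+(aq), the reaction quotient is Q = [Pb^2+(aq)] / [Pt^2+(aq)].
Solving for the unknown gives log [Pt^2+(aq)] = −1.344, so [Pt^2+(aq)] ≈ 0.045 M.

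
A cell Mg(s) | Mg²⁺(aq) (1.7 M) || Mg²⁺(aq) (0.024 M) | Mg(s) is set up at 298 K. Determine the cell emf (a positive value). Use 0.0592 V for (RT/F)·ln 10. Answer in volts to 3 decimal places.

For a concentration cell E°cell = 0, since both electrodes use the same couple.
The compartment with the higher Mg²⁺(aq) concentration (1.7 M) acts as the cathode; ions are reduced there and produced at the dilute (0.024 M) anode.
With n = 2, Ecell = −(0.0592/2)·log([dilute]/[conc]) = −(0.0592/2)·log(0.024/1.7) = +0.055 V.

0.055 V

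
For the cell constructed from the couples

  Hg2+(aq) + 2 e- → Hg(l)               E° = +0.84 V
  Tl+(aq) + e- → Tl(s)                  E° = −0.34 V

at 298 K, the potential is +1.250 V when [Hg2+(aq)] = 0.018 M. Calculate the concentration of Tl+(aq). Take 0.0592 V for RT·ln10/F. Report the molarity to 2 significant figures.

Hg²⁺/Hg is the cathode (higher E°); E°cell = +0.84 − (−0.34) = +1.18 V with n = 2.
Since E = E° − (0.0592/n)·log Q, log Q = n(E° − E)/0.0592 = −2.365.
Balancing electrons gives Hg2+(aq) + 2 Tl(s) → Hg(l) + 2 Tl+(aq); thus Q = [Tl+(aq)]^2 / [Hg2+(aq)].
Isolating [Tl+(aq)] in Q = 10^{−2.365} yields log [Tl+(aq)] = −2.055, i.e. 0.0088 M.

0.0088 M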